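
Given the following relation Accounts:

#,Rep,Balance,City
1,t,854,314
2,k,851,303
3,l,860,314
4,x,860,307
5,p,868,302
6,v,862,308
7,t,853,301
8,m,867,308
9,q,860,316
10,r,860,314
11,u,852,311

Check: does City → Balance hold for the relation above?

City=314: rows 1, 3, 10 → Balance takes values {854, 860} — violation
City=303: row 2 → Balance = 851 ✓
City=307: row 4 → Balance = 860 ✓
City=302: row 5 → Balance = 868 ✓
City=308: rows 6, 8 → Balance takes values {862, 867} — violation
City=301: row 7 → Balance = 853 ✓
City=316: row 9 → Balance = 860 ✓
City=311: row 11 → Balance = 852 ✓
Two rows agree on City but differ on Balance, so City → Balance does not hold.

No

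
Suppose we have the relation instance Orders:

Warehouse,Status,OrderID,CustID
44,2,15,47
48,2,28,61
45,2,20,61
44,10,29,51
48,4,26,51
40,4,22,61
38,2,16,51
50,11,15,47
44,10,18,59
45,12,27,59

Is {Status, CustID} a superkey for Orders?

No

Two distinct rows share (Status=2, CustID=61), so {Status, CustID} does not determine every attribute — not a superkey.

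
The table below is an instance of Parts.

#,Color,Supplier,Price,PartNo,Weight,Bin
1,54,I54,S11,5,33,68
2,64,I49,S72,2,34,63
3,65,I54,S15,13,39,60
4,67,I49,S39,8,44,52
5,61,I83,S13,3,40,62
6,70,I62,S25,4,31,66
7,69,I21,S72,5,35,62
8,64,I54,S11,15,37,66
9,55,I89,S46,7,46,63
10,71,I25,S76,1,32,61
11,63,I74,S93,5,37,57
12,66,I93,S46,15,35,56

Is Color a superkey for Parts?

No

Rows 2 and 8 have the same Color value Color=64 but are distinct tuples, so Color does not determine every attribute — not a superkey.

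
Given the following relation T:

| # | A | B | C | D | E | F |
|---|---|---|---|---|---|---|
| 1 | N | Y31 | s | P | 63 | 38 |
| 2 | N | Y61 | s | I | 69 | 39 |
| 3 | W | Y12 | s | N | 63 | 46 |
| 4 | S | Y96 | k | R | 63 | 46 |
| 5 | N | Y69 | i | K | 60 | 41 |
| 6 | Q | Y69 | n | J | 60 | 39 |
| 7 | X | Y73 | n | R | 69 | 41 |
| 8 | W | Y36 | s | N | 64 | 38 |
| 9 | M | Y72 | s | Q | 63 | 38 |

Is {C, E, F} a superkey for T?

No

Rows 1 and 9 have the same {C, E, F} value (C=s, E=63, F=38) but are distinct tuples, so {C, E, F} does not determine every attribute — not a superkey.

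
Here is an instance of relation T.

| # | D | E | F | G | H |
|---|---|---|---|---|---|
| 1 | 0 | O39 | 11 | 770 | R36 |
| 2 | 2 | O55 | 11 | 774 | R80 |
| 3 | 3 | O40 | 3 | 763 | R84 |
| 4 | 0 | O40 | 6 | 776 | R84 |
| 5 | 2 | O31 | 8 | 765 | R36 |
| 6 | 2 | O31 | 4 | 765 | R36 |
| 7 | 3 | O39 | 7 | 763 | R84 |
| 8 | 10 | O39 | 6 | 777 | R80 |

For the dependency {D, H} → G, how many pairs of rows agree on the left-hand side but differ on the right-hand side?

(D=3, H=R84): all 2 rows agree on G — 0 pairs.
(D=2, H=R36): all 2 rows agree on G — 0 pairs.

0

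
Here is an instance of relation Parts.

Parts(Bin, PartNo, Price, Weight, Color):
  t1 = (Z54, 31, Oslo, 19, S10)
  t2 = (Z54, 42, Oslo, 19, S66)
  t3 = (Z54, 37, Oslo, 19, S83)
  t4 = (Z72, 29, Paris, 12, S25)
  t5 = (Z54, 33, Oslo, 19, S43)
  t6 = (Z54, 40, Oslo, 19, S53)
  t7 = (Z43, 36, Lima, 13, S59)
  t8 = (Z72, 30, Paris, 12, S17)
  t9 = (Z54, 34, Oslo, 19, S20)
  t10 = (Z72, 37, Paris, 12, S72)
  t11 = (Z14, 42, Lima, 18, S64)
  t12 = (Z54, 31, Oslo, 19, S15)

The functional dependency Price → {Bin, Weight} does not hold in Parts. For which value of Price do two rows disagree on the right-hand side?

Price=Oslo: rows 1, 2, 3, 5, 6, 9, 12 → {Bin,Weight} = (Z54, 19), (Z54, 19), (Z54, 19), (Z54, 19), (Z54, 19), (Z54, 19), (Z54, 19) ✓
Price=Paris: rows 4, 8, 10 → {Bin,Weight} = (Z72, 12), (Z72, 12), (Z72, 12) ✓
Price=Lima: rows 7, 11 → {Bin,Weight} takes values {(Z43, 13), (Z14, 18)} — violation
The only Price value with inconsistent RHS is Price=Lima.

Lima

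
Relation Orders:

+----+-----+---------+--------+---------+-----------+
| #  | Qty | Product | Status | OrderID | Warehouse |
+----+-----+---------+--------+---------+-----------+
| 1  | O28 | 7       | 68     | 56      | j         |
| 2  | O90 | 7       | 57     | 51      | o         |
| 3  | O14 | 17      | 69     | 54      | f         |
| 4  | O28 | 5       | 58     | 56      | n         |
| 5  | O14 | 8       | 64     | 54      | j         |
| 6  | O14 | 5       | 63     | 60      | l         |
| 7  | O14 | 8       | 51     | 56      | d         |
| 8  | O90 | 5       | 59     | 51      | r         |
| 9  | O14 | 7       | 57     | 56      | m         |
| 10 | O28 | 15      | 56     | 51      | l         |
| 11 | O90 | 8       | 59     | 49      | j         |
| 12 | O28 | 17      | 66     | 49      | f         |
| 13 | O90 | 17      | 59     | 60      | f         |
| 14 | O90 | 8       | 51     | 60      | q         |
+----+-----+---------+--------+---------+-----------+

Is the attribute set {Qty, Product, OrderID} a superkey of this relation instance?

Yes

All 14 rows have distinct {Qty, Product, OrderID} values, so {Qty, Product, OrderID} → (all attributes) holds and {Qty, Product, OrderID} is a superkey.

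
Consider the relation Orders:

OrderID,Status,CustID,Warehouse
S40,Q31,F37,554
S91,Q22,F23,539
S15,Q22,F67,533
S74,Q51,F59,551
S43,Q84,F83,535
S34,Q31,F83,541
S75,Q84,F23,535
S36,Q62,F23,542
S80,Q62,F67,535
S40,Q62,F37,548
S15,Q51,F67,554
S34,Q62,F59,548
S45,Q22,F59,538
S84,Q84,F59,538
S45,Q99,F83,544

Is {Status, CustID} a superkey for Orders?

All 15 rows have distinct {Status, CustID} values, so {Status, CustID} → (all attributes) holds and {Status, CustID} is a superkey.

Yes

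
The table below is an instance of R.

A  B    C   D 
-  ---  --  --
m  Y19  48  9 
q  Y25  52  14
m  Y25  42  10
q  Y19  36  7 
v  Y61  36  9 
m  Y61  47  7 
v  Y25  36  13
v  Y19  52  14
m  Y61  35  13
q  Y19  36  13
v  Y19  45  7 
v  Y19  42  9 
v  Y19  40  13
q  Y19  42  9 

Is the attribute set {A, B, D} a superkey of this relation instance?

Yes

All 14 rows have distinct {A, B, D} values, so {A, B, D} → (all attributes) holds and {A, B, D} is a superkey.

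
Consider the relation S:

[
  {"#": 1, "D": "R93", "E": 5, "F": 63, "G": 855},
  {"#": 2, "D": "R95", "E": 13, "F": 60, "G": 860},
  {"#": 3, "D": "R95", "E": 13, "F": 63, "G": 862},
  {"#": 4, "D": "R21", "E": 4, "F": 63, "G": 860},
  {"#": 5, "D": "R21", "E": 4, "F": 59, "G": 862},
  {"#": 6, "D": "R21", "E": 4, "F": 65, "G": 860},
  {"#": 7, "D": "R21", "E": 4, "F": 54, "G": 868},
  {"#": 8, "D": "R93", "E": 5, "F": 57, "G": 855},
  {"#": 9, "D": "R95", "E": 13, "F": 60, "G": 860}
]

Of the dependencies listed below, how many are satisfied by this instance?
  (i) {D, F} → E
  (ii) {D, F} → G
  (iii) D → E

(i) {D, F} → E: every LHS value maps to a single RHS value — holds.
(ii) {D, F} → G: every LHS value maps to a single RHS value — holds.
(iii) D → E: every LHS value maps to a single RHS value — holds.
3 of the 3 dependencies hold.

3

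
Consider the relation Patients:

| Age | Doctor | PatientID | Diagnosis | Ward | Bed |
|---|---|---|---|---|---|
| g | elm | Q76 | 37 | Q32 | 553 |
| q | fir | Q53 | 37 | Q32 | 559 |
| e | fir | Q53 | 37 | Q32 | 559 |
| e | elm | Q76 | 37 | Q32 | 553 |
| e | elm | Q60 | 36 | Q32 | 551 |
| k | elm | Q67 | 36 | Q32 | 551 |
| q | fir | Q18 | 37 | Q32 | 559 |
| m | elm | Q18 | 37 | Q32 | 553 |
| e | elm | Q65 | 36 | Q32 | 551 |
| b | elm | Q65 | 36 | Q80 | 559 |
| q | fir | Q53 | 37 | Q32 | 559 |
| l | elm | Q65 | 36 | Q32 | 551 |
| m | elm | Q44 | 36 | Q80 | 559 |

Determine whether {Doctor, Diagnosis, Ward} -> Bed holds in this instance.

(Doctor=elm, Diagnosis=37, Ward=Q32): 3 rows → Bed = 553, 553, 553 ✓
(Doctor=fir, Diagnosis=37, Ward=Q32): 4 rows → Bed = 559, 559, 559, 559 ✓
(Doctor=elm, Diagnosis=36, Ward=Q32): 4 rows → Bed = 551, 551, 551, 551 ✓
(Doctor=elm, Diagnosis=36, Ward=Q80): 2 rows → Bed = 559, 559 ✓
Every {Doctor, Diagnosis, Ward} value is associated with a single Bed value, so {Doctor, Diagnosis, Ward} -> Bed holds.

Yes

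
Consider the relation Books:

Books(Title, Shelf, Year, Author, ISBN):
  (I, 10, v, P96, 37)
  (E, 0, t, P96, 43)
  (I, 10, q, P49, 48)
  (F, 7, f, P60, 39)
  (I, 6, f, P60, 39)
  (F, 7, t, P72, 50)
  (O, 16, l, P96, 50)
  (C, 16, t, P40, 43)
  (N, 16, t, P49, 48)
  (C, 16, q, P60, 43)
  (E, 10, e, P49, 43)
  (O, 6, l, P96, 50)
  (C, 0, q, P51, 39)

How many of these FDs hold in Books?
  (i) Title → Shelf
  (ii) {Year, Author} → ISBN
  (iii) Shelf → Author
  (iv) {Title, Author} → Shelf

(i) Title → Shelf: Title=I: 3 rows → Shelf takes values {10, 6} — violation; Title=E: 2 rows → Shelf takes values {0, 10} — violation; Title=O: 2 rows → Shelf takes values {16, 6} — violation; Title=C: 3 rows → Shelf takes values {16, 0} — violation — fails.
(ii) {Year, Author} → ISBN: every LHS value maps to a single RHS value — holds.
(iii) Shelf → Author: Shelf=10: 3 rows → Author takes values {P96, P49} — violation; Shelf=0: 2 rows → Author takes values {P96, P51} — violation; Shelf=7: 2 rows → Author takes values {P60, P72} — violation; Shelf=6: 2 rows → Author takes values {P60, P96} — violation; Shelf=16: 4 rows → Author takes values {P96, P40, P49, P60} — violation — fails.
(iv) {Title, Author} → Shelf: (Title=O, Author=P96): 2 rows → Shelf takes values {16, 6} — violation — fails.
1 of the 4 dependencies holds.

1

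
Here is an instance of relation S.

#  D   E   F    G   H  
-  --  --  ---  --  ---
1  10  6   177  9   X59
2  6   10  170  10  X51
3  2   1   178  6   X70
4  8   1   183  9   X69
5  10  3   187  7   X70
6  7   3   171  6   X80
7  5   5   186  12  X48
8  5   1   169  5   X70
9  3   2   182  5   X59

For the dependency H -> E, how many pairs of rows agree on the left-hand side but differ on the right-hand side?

3

H=X59: violating pairs (1,9) — 1 pair.
H=X70: violating pairs (3,5), (5,8) — 2 pairs.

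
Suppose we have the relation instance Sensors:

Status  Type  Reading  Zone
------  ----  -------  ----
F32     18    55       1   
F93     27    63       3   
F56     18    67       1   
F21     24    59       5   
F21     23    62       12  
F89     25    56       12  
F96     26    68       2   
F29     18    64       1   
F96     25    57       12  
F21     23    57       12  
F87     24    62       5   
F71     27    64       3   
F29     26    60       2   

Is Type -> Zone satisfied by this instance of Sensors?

Yes

Type=18: 3 rows → Zone = 1, 1, 1 ✓
Type=27: 2 rows → Zone = 3, 3 ✓
Type=24: 2 rows → Zone = 5, 5 ✓
Type=23: 2 rows → Zone = 12, 12 ✓
Type=25: 2 rows → Zone = 12, 12 ✓
Type=26: 2 rows → Zone = 2, 2 ✓
Every Type value is associated with a single Zone value, so Type -> Zone holds.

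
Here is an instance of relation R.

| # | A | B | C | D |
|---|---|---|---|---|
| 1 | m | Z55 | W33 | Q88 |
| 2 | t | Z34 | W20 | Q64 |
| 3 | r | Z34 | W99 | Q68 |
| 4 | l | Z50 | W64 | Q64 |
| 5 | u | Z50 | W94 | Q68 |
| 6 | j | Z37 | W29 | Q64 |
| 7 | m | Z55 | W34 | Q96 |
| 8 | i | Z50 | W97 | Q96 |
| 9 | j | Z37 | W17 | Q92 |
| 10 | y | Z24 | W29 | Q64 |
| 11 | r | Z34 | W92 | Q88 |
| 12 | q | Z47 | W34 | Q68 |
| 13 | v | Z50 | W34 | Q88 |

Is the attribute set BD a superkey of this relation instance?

Yes

All 13 rows have distinct BD values, so BD → (all attributes) holds and BD is a superkey.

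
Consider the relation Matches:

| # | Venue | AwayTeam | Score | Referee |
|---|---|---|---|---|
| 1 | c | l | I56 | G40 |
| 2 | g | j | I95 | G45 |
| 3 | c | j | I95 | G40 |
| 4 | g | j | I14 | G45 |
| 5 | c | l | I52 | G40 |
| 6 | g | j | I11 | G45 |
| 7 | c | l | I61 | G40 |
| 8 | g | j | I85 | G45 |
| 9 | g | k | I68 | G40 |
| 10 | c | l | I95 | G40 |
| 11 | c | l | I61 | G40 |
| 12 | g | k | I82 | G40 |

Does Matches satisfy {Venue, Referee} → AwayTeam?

(Venue=c, Referee=G40): rows 1, 3, 5, 7, 10, 11 → AwayTeam takes values {l, j} — violation
(Venue=g, Referee=G45): rows 2, 4, 6, 8 → AwayTeam = j, j, j, j ✓
(Venue=g, Referee=G40): rows 9, 12 → AwayTeam = k, k ✓
Two rows agree on {Venue, Referee} but differ on AwayTeam, so {Venue, Referee} → AwayTeam does not hold.

No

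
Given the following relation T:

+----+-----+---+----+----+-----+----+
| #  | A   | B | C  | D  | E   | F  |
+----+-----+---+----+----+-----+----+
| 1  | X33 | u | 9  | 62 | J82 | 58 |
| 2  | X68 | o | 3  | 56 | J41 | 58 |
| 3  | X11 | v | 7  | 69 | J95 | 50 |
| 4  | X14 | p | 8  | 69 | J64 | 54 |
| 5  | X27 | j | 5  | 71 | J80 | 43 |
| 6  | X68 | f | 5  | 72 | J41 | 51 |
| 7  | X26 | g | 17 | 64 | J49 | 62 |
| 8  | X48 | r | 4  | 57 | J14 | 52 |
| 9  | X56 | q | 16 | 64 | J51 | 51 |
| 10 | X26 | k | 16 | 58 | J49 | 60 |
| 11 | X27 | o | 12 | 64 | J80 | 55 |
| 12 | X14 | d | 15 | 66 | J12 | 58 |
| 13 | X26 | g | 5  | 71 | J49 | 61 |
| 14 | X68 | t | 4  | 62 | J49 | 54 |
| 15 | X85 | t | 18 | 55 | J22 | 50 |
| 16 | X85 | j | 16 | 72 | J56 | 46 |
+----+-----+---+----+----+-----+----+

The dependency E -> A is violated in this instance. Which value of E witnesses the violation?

E=J82: row 1 → A = X33 ✓
E=J41: rows 2, 6 → A = X68, X68 ✓
E=J95: row 3 → A = X11 ✓
E=J64: row 4 → A = X14 ✓
E=J80: rows 5, 11 → A = X27, X27 ✓
E=J49: rows 7, 10, 13, 14 → A takes values {X26, X68} — violation
E=J14: row 8 → A = X48 ✓
E=J51: row 9 → A = X56 ✓
E=J12: row 12 → A = X14 ✓
E=J22: row 15 → A = X85 ✓
E=J56: row 16 → A = X85 ✓
The only E value with inconsistent A is E=J49.

J49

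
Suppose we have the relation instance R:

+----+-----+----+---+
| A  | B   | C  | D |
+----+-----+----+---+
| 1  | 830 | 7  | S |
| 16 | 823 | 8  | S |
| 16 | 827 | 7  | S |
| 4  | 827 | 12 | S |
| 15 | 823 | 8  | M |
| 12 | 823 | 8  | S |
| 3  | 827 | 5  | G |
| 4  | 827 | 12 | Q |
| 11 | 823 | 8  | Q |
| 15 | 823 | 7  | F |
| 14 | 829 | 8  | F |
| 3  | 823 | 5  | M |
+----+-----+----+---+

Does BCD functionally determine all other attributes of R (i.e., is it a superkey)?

Two distinct rows share (B=823, C=8, D=S), so BCD does not determine every attribute — not a superkey.

No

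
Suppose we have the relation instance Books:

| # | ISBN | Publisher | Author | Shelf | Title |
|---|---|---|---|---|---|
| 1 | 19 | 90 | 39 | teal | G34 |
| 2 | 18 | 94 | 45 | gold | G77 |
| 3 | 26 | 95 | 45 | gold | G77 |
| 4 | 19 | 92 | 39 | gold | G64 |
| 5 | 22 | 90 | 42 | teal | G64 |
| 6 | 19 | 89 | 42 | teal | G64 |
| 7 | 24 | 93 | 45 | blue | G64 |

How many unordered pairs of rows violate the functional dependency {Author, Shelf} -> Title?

0

(Author=45, Shelf=gold): all 2 rows agree on Title — 0 pairs.
(Author=42, Shelf=teal): all 2 rows agree on Title — 0 pairs.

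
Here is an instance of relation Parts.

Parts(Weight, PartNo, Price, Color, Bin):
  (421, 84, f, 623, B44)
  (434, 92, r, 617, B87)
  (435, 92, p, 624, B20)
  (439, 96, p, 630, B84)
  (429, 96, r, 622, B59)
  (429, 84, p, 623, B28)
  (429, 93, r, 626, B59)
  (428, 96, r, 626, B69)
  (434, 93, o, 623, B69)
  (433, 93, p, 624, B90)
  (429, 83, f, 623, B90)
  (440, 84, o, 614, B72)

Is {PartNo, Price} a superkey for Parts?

No

Two distinct rows share (PartNo=96, Price=r), so {PartNo, Price} does not determine every attribute — not a superkey.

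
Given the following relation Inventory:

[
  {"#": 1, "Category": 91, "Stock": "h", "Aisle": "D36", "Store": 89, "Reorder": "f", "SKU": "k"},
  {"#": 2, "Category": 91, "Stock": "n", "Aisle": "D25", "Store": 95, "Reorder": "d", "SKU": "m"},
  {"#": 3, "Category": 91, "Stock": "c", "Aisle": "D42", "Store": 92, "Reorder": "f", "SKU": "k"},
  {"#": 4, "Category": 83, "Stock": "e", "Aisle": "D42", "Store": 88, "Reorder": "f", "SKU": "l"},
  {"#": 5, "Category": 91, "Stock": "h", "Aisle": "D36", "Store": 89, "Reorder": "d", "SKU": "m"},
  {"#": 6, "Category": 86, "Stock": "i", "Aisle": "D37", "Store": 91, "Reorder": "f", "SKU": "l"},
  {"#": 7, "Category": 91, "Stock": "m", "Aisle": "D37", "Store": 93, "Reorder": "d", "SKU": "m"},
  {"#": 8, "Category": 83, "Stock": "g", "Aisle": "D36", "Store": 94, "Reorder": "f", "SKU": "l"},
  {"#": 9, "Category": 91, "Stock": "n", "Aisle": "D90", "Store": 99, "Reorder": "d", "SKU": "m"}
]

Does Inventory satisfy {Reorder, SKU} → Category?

(Reorder=f, SKU=k): rows 1, 3 → Category = 91, 91 ✓
(Reorder=d, SKU=m): rows 2, 5, 7, 9 → Category = 91, 91, 91, 91 ✓
(Reorder=f, SKU=l): rows 4, 6, 8 → Category takes values {83, 86} — violation
Two rows agree on {Reorder, SKU} but differ on Category, so {Reorder, SKU} → Category does not hold.

No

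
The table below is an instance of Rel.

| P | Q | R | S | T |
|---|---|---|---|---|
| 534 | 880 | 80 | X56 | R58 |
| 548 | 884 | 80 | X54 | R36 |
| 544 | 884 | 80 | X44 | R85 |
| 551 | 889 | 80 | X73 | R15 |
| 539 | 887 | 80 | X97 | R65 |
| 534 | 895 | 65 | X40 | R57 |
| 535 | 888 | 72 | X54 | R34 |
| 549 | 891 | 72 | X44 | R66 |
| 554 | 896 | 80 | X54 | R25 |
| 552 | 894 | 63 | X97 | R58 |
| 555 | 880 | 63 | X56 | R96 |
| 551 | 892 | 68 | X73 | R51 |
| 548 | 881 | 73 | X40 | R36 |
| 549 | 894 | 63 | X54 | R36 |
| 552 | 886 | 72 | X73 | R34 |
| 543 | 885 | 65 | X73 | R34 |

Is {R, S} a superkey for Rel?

Two distinct rows share (R=80, S=X54), so {R, S} does not determine every attribute — not a superkey.

No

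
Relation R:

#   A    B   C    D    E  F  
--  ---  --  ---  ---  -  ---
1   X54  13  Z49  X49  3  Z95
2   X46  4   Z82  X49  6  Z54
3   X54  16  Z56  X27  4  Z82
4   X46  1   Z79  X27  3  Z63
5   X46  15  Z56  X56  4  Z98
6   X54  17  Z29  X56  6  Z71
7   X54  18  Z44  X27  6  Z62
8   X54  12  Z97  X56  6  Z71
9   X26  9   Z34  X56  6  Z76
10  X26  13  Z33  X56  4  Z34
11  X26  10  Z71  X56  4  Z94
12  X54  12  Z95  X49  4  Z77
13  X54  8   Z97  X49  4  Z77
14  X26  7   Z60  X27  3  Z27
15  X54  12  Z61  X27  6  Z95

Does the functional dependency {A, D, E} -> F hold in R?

(A=X54, D=X49, E=3): row 1 → F = Z95 ✓
(A=X46, D=X49, E=6): row 2 → F = Z54 ✓
(A=X54, D=X27, E=4): row 3 → F = Z82 ✓
(A=X46, D=X27, E=3): row 4 → F = Z63 ✓
(A=X46, D=X56, E=4): row 5 → F = Z98 ✓
(A=X54, D=X56, E=6): rows 6, 8 → F = Z71, Z71 ✓
(A=X54, D=X27, E=6): rows 7, 15 → F takes values {Z62, Z95} — violation
(A=X26, D=X56, E=6): row 9 → F = Z76 ✓
(A=X26, D=X56, E=4): rows 10, 11 → F takes values {Z34, Z94} — violation
(A=X54, D=X49, E=4): rows 12, 13 → F = Z77, Z77 ✓
(A=X26, D=X27, E=3): row 14 → F = Z27 ✓
Two rows agree on {A, D, E} but differ on F, so {A, D, E} -> F does not hold.

No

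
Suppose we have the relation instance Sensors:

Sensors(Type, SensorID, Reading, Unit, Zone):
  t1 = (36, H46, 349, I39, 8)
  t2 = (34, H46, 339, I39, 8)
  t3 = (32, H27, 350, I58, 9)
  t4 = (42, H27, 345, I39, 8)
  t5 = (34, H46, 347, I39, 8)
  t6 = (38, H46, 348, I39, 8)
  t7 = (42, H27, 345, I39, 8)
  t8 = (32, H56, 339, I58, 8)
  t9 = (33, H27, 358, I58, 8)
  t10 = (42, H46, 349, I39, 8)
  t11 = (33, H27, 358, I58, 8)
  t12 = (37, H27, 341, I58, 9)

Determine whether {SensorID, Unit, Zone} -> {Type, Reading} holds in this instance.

No

(SensorID=H46, Unit=I39, Zone=8): rows 1, 2, 5, 6, 10 → {Type,Reading} takes values {(36, 349), (34, 339), (34, 347), (38, 348), (42, 349)} — violation
(SensorID=H27, Unit=I58, Zone=9): rows 3, 12 → {Type,Reading} takes values {(32, 350), (37, 341)} — violation
(SensorID=H27, Unit=I39, Zone=8): rows 4, 7 → {Type,Reading} = (42, 345), (42, 345) ✓
(SensorID=H56, Unit=I58, Zone=8): row 8 → {Type,Reading} = (32, 339) ✓
(SensorID=H27, Unit=I58, Zone=8): rows 9, 11 → {Type,Reading} = (33, 358), (33, 358) ✓
Two rows agree on {SensorID, Unit, Zone} but differ on {Type, Reading}, so {SensorID, Unit, Zone} -> {Type, Reading} does not hold.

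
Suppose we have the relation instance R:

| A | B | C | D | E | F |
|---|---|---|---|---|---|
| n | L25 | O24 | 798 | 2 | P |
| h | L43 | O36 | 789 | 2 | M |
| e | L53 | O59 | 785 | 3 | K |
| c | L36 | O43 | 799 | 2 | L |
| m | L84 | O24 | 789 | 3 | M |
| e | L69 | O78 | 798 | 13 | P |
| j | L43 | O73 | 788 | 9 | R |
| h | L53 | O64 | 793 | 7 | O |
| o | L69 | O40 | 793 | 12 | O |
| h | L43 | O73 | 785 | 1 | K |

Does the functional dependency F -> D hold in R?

Yes

F=P: 2 rows → D = 798, 798 ✓
F=M: 2 rows → D = 789, 789 ✓
F=K: 2 rows → D = 785, 785 ✓
F=L: 1 row → D = 799 ✓
F=R: 1 row → D = 788 ✓
F=O: 2 rows → D = 793, 793 ✓
Every F value is associated with a single D value, so F -> D holds.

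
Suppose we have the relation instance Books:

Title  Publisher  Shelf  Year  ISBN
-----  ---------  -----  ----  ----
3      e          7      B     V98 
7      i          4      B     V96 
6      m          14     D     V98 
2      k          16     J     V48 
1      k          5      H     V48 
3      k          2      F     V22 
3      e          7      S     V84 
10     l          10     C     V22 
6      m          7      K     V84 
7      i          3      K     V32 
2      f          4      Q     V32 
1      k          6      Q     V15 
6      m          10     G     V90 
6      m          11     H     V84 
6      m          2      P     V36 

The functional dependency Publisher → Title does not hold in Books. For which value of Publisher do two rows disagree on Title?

k

Publisher=e: 2 rows → Title = 3, 3 ✓
Publisher=i: 2 rows → Title = 7, 7 ✓
Publisher=m: 5 rows → Title = 6, 6, 6, 6, 6 ✓
Publisher=k: 4 rows → Title takes values {2, 1, 3} — violation
Publisher=l: 1 row → Title = 10 ✓
Publisher=f: 1 row → Title = 2 ✓
The only Publisher value with inconsistent Title is Publisher=k.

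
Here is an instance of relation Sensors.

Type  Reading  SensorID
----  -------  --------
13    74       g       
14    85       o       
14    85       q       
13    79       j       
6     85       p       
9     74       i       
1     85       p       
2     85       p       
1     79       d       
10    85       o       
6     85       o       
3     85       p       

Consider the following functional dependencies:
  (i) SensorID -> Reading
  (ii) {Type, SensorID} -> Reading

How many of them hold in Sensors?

(i) SensorID -> Reading: every LHS value maps to a single RHS value — holds.
(ii) {Type, SensorID} -> Reading: every LHS value maps to a single RHS value — holds.
2 of the 2 dependencies hold.

2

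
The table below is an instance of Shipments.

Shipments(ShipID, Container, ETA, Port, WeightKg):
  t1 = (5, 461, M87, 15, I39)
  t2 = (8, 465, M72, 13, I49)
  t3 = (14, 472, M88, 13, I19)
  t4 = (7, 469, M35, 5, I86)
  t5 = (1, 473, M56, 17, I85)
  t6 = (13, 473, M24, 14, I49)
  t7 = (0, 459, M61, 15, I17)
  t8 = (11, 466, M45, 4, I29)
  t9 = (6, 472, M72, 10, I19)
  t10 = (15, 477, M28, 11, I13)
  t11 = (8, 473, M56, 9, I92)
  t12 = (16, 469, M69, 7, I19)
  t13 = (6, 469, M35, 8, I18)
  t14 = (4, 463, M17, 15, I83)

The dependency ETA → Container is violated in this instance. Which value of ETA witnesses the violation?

ETA=M87: row 1 → Container = 461 ✓
ETA=M72: rows 2, 9 → Container takes values {465, 472} — violation
ETA=M88: row 3 → Container = 472 ✓
ETA=M35: rows 4, 13 → Container = 469, 469 ✓
ETA=M56: rows 5, 11 → Container = 473, 473 ✓
ETA=M24: row 6 → Container = 473 ✓
ETA=M61: row 7 → Container = 459 ✓
ETA=M45: row 8 → Container = 466 ✓
ETA=M28: row 10 → Container = 477 ✓
ETA=M69: row 12 → Container = 469 ✓
ETA=M17: row 14 → Container = 463 ✓
The only ETA value with inconsistent Container is ETA=M72.

M72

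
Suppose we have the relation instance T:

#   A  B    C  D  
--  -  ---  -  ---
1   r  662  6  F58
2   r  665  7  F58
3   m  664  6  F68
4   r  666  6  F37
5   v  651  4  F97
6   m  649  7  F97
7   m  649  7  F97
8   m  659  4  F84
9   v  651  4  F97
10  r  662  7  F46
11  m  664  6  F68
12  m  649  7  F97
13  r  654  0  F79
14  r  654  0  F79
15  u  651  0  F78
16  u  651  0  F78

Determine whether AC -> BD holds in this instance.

(A=r, C=6): rows 1, 4 → {B,D} takes values {(662, F58), (666, F37)} — violation
(A=r, C=7): rows 2, 10 → {B,D} takes values {(665, F58), (662, F46)} — violation
(A=m, C=6): rows 3, 11 → {B,D} = (664, F68), (664, F68) ✓
(A=v, C=4): rows 5, 9 → {B,D} = (651, F97), (651, F97) ✓
(A=m, C=7): rows 6, 7, 12 → {B,D} = (649, F97), (649, F97), (649, F97) ✓
(A=m, C=4): row 8 → {B,D} = (659, F84) ✓
(A=r, C=0): rows 13, 14 → {B,D} = (654, F79), (654, F79) ✓
(A=u, C=0): rows 15, 16 → {B,D} = (651, F78), (651, F78) ✓
Two rows agree on AC but differ on BD, so AC -> BD does not hold.

No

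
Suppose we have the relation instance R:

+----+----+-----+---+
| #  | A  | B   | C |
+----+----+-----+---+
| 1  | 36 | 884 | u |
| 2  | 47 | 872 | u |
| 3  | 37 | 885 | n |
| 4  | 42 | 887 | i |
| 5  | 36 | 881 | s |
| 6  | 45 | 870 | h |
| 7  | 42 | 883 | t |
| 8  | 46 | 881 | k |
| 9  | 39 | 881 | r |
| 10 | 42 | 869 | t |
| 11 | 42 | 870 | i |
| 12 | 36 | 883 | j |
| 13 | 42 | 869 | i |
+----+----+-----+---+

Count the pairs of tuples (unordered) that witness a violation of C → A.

C=u: violating pairs (1,2) — 1 pair.
C=i: all 3 rows agree on A — 0 pairs.
C=t: all 2 rows agree on A — 0 pairs.

1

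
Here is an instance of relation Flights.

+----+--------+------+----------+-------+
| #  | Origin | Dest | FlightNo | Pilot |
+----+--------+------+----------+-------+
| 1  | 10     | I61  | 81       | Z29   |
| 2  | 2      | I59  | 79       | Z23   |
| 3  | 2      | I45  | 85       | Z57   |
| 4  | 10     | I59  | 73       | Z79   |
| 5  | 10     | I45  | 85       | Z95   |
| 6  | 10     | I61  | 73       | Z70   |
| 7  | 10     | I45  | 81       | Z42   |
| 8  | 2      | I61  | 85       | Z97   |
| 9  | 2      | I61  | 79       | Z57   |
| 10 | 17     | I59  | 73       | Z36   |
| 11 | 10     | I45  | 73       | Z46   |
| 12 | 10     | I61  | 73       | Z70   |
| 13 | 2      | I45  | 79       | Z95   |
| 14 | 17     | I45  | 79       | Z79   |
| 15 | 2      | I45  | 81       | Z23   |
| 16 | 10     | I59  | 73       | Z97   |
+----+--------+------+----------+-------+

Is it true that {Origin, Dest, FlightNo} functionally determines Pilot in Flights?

No

(Origin=10, Dest=I61, FlightNo=81): row 1 → Pilot = Z29 ✓
(Origin=2, Dest=I59, FlightNo=79): row 2 → Pilot = Z23 ✓
(Origin=2, Dest=I45, FlightNo=85): row 3 → Pilot = Z57 ✓
(Origin=10, Dest=I59, FlightNo=73): rows 4, 16 → Pilot takes values {Z79, Z97} — violation
(Origin=10, Dest=I45, FlightNo=85): row 5 → Pilot = Z95 ✓
(Origin=10, Dest=I61, FlightNo=73): rows 6, 12 → Pilot = Z70, Z70 ✓
(Origin=10, Dest=I45, FlightNo=81): row 7 → Pilot = Z42 ✓
(Origin=2, Dest=I61, FlightNo=85): row 8 → Pilot = Z97 ✓
(Origin=2, Dest=I61, FlightNo=79): row 9 → Pilot = Z57 ✓
(Origin=17, Dest=I59, FlightNo=73): row 10 → Pilot = Z36 ✓
(Origin=10, Dest=I45, FlightNo=73): row 11 → Pilot = Z46 ✓
(Origin=2, Dest=I45, FlightNo=79): row 13 → Pilot = Z95 ✓
(Origin=17, Dest=I45, FlightNo=79): row 14 → Pilot = Z79 ✓
(Origin=2, Dest=I45, FlightNo=81): row 15 → Pilot = Z23 ✓
Two rows agree on {Origin, Dest, FlightNo} but differ on Pilot, so {Origin, Dest, FlightNo} -> Pilot does not hold.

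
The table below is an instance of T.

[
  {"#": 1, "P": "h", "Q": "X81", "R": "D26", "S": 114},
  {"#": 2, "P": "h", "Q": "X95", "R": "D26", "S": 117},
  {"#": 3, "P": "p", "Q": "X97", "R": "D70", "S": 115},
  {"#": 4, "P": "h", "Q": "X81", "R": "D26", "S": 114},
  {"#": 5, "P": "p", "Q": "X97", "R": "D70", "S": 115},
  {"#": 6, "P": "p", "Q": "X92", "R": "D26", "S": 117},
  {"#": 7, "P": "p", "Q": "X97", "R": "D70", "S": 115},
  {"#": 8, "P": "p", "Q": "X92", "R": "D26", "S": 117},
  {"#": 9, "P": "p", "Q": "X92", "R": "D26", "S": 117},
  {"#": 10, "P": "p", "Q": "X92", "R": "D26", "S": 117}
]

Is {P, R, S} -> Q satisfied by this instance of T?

(P=h, R=D26, S=114): rows 1, 4 → Q = X81, X81 ✓
(P=h, R=D26, S=117): row 2 → Q = X95 ✓
(P=p, R=D70, S=115): rows 3, 5, 7 → Q = X97, X97, X97 ✓
(P=p, R=D26, S=117): rows 6, 8, 9, 10 → Q = X92, X92, X92, X92 ✓
Every {P, R, S} value is associated with a single Q value, so {P, R, S} -> Q holds.

Yes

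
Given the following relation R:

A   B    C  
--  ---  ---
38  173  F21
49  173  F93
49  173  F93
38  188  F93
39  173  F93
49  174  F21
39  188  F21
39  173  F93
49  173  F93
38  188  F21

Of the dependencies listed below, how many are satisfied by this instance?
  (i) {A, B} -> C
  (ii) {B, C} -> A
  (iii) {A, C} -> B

(i) {A, B} -> C: (A=38, B=188): 2 rows → C takes values {F93, F21} — violation — fails.
(ii) {B, C} -> A: (B=173, C=F93): 5 rows → A takes values {49, 39} — violation; (B=188, C=F21): 2 rows → A takes values {39, 38} — violation — fails.
(iii) {A, C} -> B: (A=38, C=F21): 2 rows → B takes values {173, 188} — violation — fails.
None of the 3 dependencies hold.

0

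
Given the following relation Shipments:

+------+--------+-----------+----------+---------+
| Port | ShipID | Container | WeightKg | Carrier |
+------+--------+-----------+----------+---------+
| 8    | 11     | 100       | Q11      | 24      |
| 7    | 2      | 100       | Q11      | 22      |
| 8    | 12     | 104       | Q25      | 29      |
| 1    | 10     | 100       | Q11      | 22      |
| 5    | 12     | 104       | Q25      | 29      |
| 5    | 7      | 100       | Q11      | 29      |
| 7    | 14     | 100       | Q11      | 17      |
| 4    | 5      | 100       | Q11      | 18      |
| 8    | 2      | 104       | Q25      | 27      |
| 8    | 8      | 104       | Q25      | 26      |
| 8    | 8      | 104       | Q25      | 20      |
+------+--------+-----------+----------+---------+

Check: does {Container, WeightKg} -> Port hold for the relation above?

(Container=100, WeightKg=Q11): 6 rows → Port takes values {8, 7, 1, 5, 4} — violation
(Container=104, WeightKg=Q25): 5 rows → Port takes values {8, 5} — violation
Two rows agree on {Container, WeightKg} but differ on Port, so {Container, WeightKg} -> Port does not hold.

No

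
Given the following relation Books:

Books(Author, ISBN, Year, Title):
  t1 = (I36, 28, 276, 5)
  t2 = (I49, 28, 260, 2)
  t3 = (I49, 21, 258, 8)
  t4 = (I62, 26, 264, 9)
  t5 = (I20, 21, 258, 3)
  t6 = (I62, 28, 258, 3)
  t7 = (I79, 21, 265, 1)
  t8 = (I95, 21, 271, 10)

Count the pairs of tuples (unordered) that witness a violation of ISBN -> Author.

9

ISBN=28: violating pairs (1,2), (1,6), (2,6) — 3 pairs.
ISBN=21: violating pairs (3,5), (3,7), (3,8), (5,7), (5,8), (7,8) — 6 pairs.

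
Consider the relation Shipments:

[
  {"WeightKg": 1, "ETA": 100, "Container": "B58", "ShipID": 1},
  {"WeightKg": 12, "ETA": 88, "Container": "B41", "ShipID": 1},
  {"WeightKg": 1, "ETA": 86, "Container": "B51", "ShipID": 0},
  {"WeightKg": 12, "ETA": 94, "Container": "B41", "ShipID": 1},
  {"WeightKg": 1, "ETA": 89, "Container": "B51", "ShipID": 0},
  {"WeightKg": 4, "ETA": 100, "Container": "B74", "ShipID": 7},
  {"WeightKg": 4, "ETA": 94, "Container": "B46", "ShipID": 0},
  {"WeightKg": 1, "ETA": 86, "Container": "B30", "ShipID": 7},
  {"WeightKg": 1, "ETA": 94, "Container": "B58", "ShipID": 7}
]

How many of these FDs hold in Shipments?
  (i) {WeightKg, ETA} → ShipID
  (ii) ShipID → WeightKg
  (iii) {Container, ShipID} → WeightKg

(i) {WeightKg, ETA} → ShipID: (WeightKg=1, ETA=86): 2 rows → ShipID takes values {0, 7} — violation — fails.
(ii) ShipID → WeightKg: ShipID=1: 3 rows → WeightKg takes values {1, 12} — violation; ShipID=0: 3 rows → WeightKg takes values {1, 4} — violation; ShipID=7: 3 rows → WeightKg takes values {4, 1} — violation — fails.
(iii) {Container, ShipID} → WeightKg: every LHS value maps to a single RHS value — holds.
1 of the 3 dependencies holds.

1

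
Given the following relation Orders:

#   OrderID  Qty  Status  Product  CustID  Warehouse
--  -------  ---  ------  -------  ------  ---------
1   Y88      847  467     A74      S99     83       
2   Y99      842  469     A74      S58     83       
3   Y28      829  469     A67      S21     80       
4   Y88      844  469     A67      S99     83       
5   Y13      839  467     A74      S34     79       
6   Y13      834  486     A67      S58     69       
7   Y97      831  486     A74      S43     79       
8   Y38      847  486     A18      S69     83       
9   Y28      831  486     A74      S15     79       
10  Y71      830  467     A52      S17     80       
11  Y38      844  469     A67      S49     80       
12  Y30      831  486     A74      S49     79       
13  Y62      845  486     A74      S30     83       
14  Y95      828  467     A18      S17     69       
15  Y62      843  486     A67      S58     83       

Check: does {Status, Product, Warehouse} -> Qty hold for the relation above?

(Status=467, Product=A74, Warehouse=83): row 1 → Qty = 847 ✓
(Status=469, Product=A74, Warehouse=83): row 2 → Qty = 842 ✓
(Status=469, Product=A67, Warehouse=80): rows 3, 11 → Qty takes values {829, 844} — violation
(Status=469, Product=A67, Warehouse=83): row 4 → Qty = 844 ✓
(Status=467, Product=A74, Warehouse=79): row 5 → Qty = 839 ✓
(Status=486, Product=A67, Warehouse=69): row 6 → Qty = 834 ✓
(Status=486, Product=A74, Warehouse=79): rows 7, 9, 12 → Qty = 831, 831, 831 ✓
(Status=486, Product=A18, Warehouse=83): row 8 → Qty = 847 ✓
(Status=467, Product=A52, Warehouse=80): row 10 → Qty = 830 ✓
(Status=486, Product=A74, Warehouse=83): row 13 → Qty = 845 ✓
(Status=467, Product=A18, Warehouse=69): row 14 → Qty = 828 ✓
(Status=486, Product=A67, Warehouse=83): row 15 → Qty = 843 ✓
Two rows agree on {Status, Product, Warehouse} but differ on Qty, so {Status, Product, Warehouse} -> Qty does not hold.

No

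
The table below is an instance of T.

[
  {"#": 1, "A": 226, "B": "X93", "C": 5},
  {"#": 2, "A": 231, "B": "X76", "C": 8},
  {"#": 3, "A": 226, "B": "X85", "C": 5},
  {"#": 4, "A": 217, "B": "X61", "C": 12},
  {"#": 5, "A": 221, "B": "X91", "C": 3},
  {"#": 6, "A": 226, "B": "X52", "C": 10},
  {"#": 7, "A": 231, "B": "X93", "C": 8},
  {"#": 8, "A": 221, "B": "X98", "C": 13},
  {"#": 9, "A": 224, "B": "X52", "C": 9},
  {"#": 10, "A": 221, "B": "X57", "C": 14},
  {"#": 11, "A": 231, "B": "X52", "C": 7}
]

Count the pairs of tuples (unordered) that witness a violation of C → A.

C=5: all 2 rows agree on A — 0 pairs.
C=8: all 2 rows agree on A — 0 pairs.

0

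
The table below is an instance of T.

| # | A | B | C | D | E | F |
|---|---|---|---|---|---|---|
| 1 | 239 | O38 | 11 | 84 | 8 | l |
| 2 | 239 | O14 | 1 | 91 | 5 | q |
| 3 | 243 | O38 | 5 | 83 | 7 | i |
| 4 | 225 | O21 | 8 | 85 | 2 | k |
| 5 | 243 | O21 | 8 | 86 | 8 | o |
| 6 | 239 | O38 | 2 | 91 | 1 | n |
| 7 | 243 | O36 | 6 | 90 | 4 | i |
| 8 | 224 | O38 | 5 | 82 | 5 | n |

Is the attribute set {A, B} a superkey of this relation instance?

No

Rows 1 and 6 have the same {A, B} value (A=239, B=O38) but are distinct tuples, so {A, B} does not determine every attribute — not a superkey.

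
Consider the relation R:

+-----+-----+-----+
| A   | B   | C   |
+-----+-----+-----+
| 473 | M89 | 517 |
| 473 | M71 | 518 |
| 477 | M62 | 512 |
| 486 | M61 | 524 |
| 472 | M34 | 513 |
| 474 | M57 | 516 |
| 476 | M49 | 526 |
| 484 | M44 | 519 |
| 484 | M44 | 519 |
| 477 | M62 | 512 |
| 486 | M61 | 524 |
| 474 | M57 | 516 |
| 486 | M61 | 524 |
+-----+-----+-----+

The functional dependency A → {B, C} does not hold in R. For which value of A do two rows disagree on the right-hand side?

473

A=473: 2 rows → {B,C} takes values {(M89, 517), (M71, 518)} — violation
A=477: 2 rows → {B,C} = (M62, 512), (M62, 512) ✓
A=486: 3 rows → {B,C} = (M61, 524), (M61, 524), (M61, 524) ✓
A=472: 1 row → {B,C} = (M34, 513) ✓
A=474: 2 rows → {B,C} = (M57, 516), (M57, 516) ✓
A=476: 1 row → {B,C} = (M49, 526) ✓
A=484: 2 rows → {B,C} = (M44, 519), (M44, 519) ✓
The only A value with inconsistent RHS is A=473.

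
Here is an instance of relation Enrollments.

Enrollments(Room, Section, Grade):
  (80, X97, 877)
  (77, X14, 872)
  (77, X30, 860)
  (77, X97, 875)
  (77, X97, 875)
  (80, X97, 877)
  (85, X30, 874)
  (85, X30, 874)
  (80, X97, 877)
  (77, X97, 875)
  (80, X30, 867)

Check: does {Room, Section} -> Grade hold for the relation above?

Yes

(Room=80, Section=X97): 3 rows → Grade = 877, 877, 877 ✓
(Room=77, Section=X14): 1 row → Grade = 872 ✓
(Room=77, Section=X30): 1 row → Grade = 860 ✓
(Room=77, Section=X97): 3 rows → Grade = 875, 875, 875 ✓
(Room=85, Section=X30): 2 rows → Grade = 874, 874 ✓
(Room=80, Section=X30): 1 row → Grade = 867 ✓
Every {Room, Section} value is associated with a single Grade value, so {Room, Section} -> Grade holds.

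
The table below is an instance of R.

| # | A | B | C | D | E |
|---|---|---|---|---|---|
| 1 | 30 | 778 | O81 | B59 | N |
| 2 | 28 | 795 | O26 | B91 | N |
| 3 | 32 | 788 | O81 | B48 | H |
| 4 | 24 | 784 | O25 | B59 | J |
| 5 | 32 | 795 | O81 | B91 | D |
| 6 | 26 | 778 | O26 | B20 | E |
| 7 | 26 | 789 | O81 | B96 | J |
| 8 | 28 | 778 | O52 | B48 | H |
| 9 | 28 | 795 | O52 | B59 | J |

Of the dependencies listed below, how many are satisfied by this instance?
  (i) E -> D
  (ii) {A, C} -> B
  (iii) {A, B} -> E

(i) E -> D: E=N: rows 1, 2 → D takes values {B59, B91} — violation; E=J: rows 4, 7, 9 → D takes values {B59, B96} — violation — fails.
(ii) {A, C} -> B: (A=32, C=O81): rows 3, 5 → B takes values {788, 795} — violation; (A=28, C=O52): rows 8, 9 → B takes values {778, 795} — violation — fails.
(iii) {A, B} -> E: (A=28, B=795): rows 2, 9 → E takes values {N, J} — violation — fails.
None of the 3 dependencies hold.

0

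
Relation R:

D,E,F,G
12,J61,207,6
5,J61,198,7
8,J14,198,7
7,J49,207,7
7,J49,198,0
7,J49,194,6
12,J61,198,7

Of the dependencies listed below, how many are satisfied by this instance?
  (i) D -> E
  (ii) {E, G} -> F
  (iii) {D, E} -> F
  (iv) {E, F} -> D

2

(i) D -> E: every LHS value maps to a single RHS value — holds.
(ii) {E, G} -> F: every LHS value maps to a single RHS value — holds.
(iii) {D, E} -> F: (D=12, E=J61): 2 rows → F takes values {207, 198} — violation; (D=7, E=J49): 3 rows → F takes values {207, 198, 194} — violation — fails.
(iv) {E, F} -> D: (E=J61, F=198): 2 rows → D takes values {5, 12} — violation — fails.
2 of the 4 dependencies hold.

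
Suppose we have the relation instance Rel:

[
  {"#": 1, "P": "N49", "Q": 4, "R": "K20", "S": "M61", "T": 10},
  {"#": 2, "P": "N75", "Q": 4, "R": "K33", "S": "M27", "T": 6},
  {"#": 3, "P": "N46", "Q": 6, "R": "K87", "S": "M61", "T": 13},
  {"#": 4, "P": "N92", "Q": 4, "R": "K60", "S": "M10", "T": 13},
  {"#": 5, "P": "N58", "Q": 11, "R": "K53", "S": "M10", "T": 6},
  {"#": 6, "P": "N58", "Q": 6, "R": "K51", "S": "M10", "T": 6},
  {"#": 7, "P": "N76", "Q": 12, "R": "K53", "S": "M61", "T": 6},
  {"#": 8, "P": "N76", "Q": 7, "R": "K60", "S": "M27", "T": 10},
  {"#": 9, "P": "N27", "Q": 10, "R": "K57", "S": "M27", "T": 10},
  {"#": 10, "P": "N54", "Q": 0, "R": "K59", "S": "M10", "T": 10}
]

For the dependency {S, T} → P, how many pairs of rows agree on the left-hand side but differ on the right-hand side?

1

(S=M10, T=6): all 2 rows agree on P — 0 pairs.
(S=M27, T=10): violating pairs (8,9) — 1 pair.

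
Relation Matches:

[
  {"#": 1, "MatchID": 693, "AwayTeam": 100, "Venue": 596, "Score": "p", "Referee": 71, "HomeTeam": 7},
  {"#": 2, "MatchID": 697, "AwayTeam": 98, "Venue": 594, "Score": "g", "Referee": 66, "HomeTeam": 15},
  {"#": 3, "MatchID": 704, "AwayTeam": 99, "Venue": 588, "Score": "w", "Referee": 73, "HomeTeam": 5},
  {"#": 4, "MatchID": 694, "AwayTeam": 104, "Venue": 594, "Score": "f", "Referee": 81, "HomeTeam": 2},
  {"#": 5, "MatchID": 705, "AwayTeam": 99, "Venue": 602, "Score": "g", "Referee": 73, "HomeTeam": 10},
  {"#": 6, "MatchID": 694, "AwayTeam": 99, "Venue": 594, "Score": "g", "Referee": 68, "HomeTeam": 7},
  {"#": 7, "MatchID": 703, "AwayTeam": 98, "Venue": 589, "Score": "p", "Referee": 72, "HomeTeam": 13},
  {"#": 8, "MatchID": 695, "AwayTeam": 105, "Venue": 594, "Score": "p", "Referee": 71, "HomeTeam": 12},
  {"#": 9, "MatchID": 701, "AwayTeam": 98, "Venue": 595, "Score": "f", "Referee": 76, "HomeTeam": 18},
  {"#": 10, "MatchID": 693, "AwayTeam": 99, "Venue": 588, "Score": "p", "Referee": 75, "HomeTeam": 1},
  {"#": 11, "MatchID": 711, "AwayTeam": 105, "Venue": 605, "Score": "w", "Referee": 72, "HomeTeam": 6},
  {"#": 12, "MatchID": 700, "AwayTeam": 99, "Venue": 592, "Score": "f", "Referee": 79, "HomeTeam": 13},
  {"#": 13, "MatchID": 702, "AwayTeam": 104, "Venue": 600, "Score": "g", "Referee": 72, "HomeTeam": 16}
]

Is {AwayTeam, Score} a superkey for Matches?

No

Rows 5 and 6 have the same {AwayTeam, Score} value (AwayTeam=99, Score=g) but are distinct tuples, so {AwayTeam, Score} does not determine every attribute — not a superkey.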